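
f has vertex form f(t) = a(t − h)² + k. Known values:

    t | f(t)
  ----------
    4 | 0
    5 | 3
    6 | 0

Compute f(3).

-9

First differences 3, -3; second difference -6 = 2a, so a = -3.
Expanding, the t-coefficient is −2ah = 6h; matching it to the data gives h = 5, and then k = 3.
So f(t) = -3(t − 5)² + 3.
f(3) = -3·(-2)² + 3 = -9.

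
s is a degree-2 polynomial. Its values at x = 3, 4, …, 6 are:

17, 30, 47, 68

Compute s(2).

Write s(x) = ax² + bx + c; the 4 given values yield a linear system in the 3 coefficients.
Solving, s(x) = 2x² - x + 2.
Then s(2) = 8.

8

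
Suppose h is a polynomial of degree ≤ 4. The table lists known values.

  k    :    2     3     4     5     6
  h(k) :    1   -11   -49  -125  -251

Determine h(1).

-1

First differences: -12, -38, -76, -126. Second differences: -26, -38, -50. Third differences: -12, -12.
Level-3 differences are constant, so h has degree 3.
Fitting a degree-3 polynomial gives h(k) = -2k³ + 5k² + k - 5.
Then h(1) = -1.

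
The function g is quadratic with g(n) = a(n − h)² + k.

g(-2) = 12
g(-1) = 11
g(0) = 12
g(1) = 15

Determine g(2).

First differences -1, 1, 3; second difference 2 = 2a, so a = 1.
Expanding, the n-coefficient is −2ah = -2h; matching it to the data gives h = -1, and then k = 11.
So g(n) = 1(n + 1)² + 11.
g(2) = 1·3² + 11 = 20.

20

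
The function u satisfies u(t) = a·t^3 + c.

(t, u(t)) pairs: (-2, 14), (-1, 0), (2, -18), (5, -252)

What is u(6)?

From u(-2) = 14 and u(-1) = 0: -8a + c = 14 and -1a + c = 0.
Subtracting: 7a = -14, so a = -2; then c = 14 − (-2)·(-8) = -2.
So u(t) = -2t³ − 2, and u(6) = -434.

-434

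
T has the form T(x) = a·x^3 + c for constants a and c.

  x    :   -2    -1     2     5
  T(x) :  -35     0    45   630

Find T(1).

10

From T(-2) = -35 and T(-1) = 0: -8a + c = -35 and -1a + c = 0.
Subtracting: 7a = 35, so a = 5; then c = -35 − 5·(-8) = 5.
So T(x) = 5x³ + 5, and T(1) = 10.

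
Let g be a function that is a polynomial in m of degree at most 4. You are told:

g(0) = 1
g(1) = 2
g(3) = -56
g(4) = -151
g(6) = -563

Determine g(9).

Write g(m) = am^4 + bm³ + cm² + dm + e; the 5 given values yield a linear system in the 5 coefficients.
Solving, the leading coefficient vanishes, and g(m) = -3m³ + 2m² + 2m + 1.
Then g(9) = -2006.

-2006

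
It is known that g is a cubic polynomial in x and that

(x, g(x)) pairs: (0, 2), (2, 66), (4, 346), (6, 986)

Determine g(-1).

6

Write g(x) = ax³ + bx² + cx + d; the 4 given values yield a linear system in the 4 coefficients.
Solving, g(x) = 3x³ + 9x² + 2x + 2.
Then g(-1) = 6.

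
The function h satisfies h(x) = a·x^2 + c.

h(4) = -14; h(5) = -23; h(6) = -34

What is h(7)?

From h(4) = -14 and h(5) = -23: 16a + c = -14 and 25a + c = -23.
Subtracting: 9a = -9, so a = -1; then c = -14 − (-1)·16 = 2.
So h(x) = -1x² + 2, and h(7) = -47.

-47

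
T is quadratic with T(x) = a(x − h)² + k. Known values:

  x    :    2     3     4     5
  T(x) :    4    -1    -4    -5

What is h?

5

First differences -5, -3, -1; second difference 2 = 2a, so a = 1.
Expanding, the x-coefficient is −2ah = -2h; matching it to the data gives h = 5, and then k = -5.
So T(x) = 1(x − 5)² − 5.
Hence h = 5.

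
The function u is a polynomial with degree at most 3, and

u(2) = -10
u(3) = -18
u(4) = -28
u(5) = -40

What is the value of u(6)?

Write u(n) = an³ + bn² + cn + d; the 4 given values yield a linear system in the 4 coefficients.
Solving, the leading coefficient vanishes, and u(n) = -n² - 3n.
Then u(6) = -54.

-54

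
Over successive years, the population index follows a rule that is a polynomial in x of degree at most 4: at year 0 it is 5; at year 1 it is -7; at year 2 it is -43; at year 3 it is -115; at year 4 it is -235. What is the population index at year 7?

Write the value at x as T(x).
First differences: -12, -36, -72, -120. Second differences: -24, -36, -48. Third differences: -12, -12.
Level-3 differences are constant, so T has degree 3.
Fitting a degree-3 polynomial gives T(x) = -2x³ - 6x² - 4x + 5.
Then T(7) = -1003.

-1003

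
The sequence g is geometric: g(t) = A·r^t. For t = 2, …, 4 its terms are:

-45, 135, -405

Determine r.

Consecutive ratio: 135/(-45) = -3, and -405/135 = -3, so r = -3.
Then A·(-3)^2 = -45 gives A = -5, and g(t) = -5·(-3)^t.

-3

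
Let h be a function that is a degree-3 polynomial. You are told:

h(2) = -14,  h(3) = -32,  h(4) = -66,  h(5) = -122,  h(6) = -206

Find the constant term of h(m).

Write h(m) = am³ + bm² + cm + d; the 5 given values yield a linear system in the 4 coefficients.
Solving, h(m) = -m³ + m² - 4m - 2.
The constant term is h(0) = -2.

-2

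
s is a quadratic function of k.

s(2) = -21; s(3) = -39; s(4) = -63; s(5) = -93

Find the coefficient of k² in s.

First differences: -18, -24, -30. Second differences: -6, -6.
Level-2 differences are constant, so s has degree 2.
Fitting a degree-2 polynomial gives s(k) = -3k² - 3k - 3.
The coefficient of k² is -3.

-3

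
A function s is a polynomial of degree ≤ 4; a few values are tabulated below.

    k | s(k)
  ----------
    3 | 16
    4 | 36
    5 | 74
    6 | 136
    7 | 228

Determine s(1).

6

First differences: 20, 38, 62, 92. Second differences: 18, 24, 30. Third differences: 6, 6.
Level-3 differences are constant, so s has degree 3.
Fitting a degree-3 polynomial gives s(k) = k³ - 3k² + 4k + 4.
Then s(1) = 6.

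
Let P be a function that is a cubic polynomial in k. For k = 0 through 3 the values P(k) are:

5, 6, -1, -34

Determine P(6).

-469

Write P(k) = ak³ + bk² + ck + d; the 4 given values yield a linear system in the 4 coefficients.
Solving, P(k) = -3k³ + 5k² - k + 5.
Then P(6) = -469.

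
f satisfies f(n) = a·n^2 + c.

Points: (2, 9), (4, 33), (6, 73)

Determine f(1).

From f(2) = 9 and f(4) = 33: 4a + c = 9 and 16a + c = 33.
Subtracting: 12a = 24, so a = 2; then c = 9 − 2·4 = 1.
So f(n) = 2n² + 1, and f(1) = 3.

3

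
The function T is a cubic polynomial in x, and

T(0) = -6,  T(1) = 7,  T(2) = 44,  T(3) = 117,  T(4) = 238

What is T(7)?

First differences: 13, 37, 73, 121. Second differences: 24, 36, 48. Third differences: 12, 12.
Level-3 differences are constant, so T has degree 3.
Fitting a degree-3 polynomial gives T(x) = 2x³ + 6x² + 5x - 6.
Then T(7) = 1009.

1009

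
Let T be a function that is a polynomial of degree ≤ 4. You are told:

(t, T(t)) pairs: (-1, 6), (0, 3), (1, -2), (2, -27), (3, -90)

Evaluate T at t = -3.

78

First differences: -3, -5, -25, -63. Second differences: -2, -20, -38. Third differences: -18, -18.
Level-3 differences are constant, so T has degree 3.
Fitting a degree-3 polynomial gives T(t) = -3t³ - t² - t + 3.
Then T(-3) = 78.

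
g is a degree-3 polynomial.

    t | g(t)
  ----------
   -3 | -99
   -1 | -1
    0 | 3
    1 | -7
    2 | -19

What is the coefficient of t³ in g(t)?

Write g(t) = at³ + bt² + ct + d; the 5 given values yield a linear system in the 4 coefficients.
Solving, g(t) = 2t³ - 7t² - 5t + 3.
The coefficient of t³ is 2.

2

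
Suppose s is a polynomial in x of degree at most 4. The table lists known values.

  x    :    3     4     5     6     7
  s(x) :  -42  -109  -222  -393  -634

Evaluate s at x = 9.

-1374

First differences: -67, -113, -171, -241. Second differences: -46, -58, -70. Third differences: -12, -12.
Level-3 differences are constant, so s has degree 3.
Fitting a degree-3 polynomial gives s(x) = -2x³ + x² + 3.
Then s(9) = -1374.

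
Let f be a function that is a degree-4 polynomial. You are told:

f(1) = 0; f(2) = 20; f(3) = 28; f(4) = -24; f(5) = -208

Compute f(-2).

-12

Write f(k) = ak^4 + bk³ + ck² + dk + e; the 5 given values yield a linear system in the 5 coefficients.
Solving, f(k) = -k^4 + 2k³ + 7k² - 8.
Then f(-2) = -12.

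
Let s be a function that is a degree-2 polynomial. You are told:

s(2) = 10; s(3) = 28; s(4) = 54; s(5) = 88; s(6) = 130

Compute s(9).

304

Write s(t) = at² + bt + c; the 5 given values yield a linear system in the 3 coefficients.
Solving, s(t) = 4t² - 2t - 2.
Then s(9) = 304.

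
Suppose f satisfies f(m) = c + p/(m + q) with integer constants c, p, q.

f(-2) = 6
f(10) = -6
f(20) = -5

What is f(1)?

-24

(f(m) − c)(m + q) = p for each data point; the three points give a linear system in c and q, then p follows.
Solving: c = -4, q = 0, p = -20, so f(m) = -4 − 20/(m + 0).
Then f(1) = -4 − 20/1 = -24.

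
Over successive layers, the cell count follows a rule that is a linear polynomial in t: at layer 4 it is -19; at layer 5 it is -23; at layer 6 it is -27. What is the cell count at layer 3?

Write the value at t as T(t).
First differences: -4, -4.
Level-1 differences are constant, so T has degree 1.
Fitting a degree-1 polynomial gives T(t) = -4t - 3.
Then T(3) = -15.

-15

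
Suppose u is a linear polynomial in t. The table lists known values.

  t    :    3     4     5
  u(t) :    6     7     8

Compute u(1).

First differences: 1, 1.
Level-1 differences are constant, so u has degree 1.
Fitting a degree-1 polynomial gives u(t) = t + 3.
Then u(1) = 4.

4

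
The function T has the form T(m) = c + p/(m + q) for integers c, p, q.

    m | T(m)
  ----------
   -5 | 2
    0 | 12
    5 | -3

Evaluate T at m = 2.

-12

(T(m) − c)(m + q) = p for each data point; the three points give a linear system in c and q, then p follows.
Solving: c = 0, q = -1, p = -12, so T(m) = -12/(m − 1).
Then T(2) = 0 − 12/1 = -12.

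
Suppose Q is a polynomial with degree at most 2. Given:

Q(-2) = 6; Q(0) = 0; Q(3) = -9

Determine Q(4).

Write Q(n) = an² + bn + c; the 3 given values yield a linear system in the 3 coefficients.
Solving, the leading coefficient vanishes, and Q(n) = -3n.
Then Q(4) = -12.

-12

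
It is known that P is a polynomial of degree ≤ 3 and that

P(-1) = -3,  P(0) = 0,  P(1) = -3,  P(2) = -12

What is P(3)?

Write P(m) = am³ + bm² + cm + d; the 4 given values yield a linear system in the 4 coefficients.
Solving, the leading coefficient vanishes, and P(m) = -3m².
Then P(3) = -27.

-27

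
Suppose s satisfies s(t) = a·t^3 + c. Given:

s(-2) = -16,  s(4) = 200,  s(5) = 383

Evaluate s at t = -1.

From s(-2) = -16 and s(4) = 200: -8a + c = -16 and 64a + c = 200.
Subtracting: 72a = 216, so a = 3; then c = -16 − 3·(-8) = 8.
So s(t) = 3t³ + 8, and s(-1) = 5.

5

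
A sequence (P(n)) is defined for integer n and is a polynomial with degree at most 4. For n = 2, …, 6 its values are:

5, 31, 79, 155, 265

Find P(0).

First differences: 26, 48, 76, 110. Second differences: 22, 28, 34. Third differences: 6, 6.
Level-3 differences are constant, so P has degree 3.
Fitting a degree-3 polynomial gives P(n) = n³ + 2n² - 3n - 5.
Then P(0) = -5.

-5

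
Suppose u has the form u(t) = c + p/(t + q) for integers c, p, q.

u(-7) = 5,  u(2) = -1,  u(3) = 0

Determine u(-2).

(u(t) − c)(t + q) = p for each data point; the three points give a linear system in c and q, then p follows.
Solving: c = 3, q = 1, p = -12, so u(t) = 3 − 12/(t + 1).
Then u(-2) = 3 − 12/(-1) = 15.

15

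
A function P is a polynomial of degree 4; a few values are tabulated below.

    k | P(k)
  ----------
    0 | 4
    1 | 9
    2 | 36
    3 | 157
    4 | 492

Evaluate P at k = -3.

121

Write P(k) = ak^4 + bk³ + ck² + dk + e; the 5 given values yield a linear system in the 5 coefficients.
Solving, P(k) = 2k^4 - 3k² + 6k + 4.
Then P(-3) = 121.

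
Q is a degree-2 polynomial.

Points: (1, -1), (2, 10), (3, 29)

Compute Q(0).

-4

Write Q(x) = ax² + bx + c; the 3 given values yield a linear system in the 3 coefficients.
Solving, Q(x) = 4x² - x - 4.
Then Q(0) = -4.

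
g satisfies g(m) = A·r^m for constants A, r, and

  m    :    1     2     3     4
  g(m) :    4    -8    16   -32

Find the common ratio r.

-2

Consecutive ratio: -8/4 = -2, and 16/(-8) = -2, so r = -2.
Then A·(-2)^1 = 4 gives A = -2, and g(m) = -2·(-2)^m.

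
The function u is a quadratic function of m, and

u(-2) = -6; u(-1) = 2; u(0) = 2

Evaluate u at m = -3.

Write u(m) = am² + bm + c; the 3 given values yield a linear system in the 3 coefficients.
Solving, u(m) = -4m² - 4m + 2.
Then u(-3) = -22.

-22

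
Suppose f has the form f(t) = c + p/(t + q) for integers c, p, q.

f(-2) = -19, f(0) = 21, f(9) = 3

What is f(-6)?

-3

(f(t) − c)(t + q) = p for each data point; the three points give a linear system in c and q, then p follows.
Solving: c = 1, q = 1, p = 20, so f(t) = 1 + 20/(t + 1).
Then f(-6) = 1 + 20/(-5) = -3.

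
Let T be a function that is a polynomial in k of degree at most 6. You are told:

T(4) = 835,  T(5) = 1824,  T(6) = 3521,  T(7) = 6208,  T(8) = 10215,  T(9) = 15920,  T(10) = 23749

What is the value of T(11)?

34176

First differences: 989, 1697, 2687, 4007, 5705, 7829. Second differences: 708, 990, 1320, 1698, 2124. Third differences: 282, 330, 378, 426. Fourth differences: 48, 48, 48.
Level-4 differences are constant, so T has degree 4.
Fitting a degree-4 polynomial gives T(k) = 2k^4 + 3k³ + 7k² + 5k - 1.
Then T(11) = 34176.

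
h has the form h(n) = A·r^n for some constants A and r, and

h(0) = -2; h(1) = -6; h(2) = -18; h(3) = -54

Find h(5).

Consecutive ratio: -6/(-2) = 3, and -18/(-6) = 3, so r = 3.
Then A·3^0 = -2 gives A = -2, and h(n) = -2·3^n.
h(5) = -2·3^5 = -486.

-486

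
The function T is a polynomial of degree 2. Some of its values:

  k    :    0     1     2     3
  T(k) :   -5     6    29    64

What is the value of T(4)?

111

First differences: 11, 23, 35. Second differences: 12, 12.
Level-2 differences are constant, so T has degree 2.
Fitting a degree-2 polynomial gives T(k) = 6k² + 5k - 5.
Then T(4) = 111.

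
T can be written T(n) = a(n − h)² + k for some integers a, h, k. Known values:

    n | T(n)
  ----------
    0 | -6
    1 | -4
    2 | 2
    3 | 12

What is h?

0

First differences 2, 6, 10; second difference 4 = 2a, so a = 2.
Expanding, the n-coefficient is −2ah = -4h; matching it to the data gives h = 0, and then k = -6.
So T(n) = 2(n + 0)² − 6.
Hence h = 0.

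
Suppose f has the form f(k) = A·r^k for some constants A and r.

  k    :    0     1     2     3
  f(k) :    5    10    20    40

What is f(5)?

Consecutive ratio: 10/5 = 2, and 20/10 = 2, so r = 2.
Then A·2^0 = 5 gives A = 5, and f(k) = 5·2^k.
f(5) = 5·2^5 = 160.

160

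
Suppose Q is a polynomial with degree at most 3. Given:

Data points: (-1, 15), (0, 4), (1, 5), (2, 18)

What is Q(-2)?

First differences: -11, 1, 13. Second differences: 12, 12.
Level-2 differences are constant, so Q has degree 2.
Fitting a degree-2 polynomial gives Q(n) = 6n² - 5n + 4.
Then Q(-2) = 38.

38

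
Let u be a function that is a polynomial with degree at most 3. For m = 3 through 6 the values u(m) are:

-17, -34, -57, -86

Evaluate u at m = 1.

-1

First differences: -17, -23, -29. Second differences: -6, -6.
Level-2 differences are constant, so u has degree 2.
Fitting a degree-2 polynomial gives u(m) = -3m² + 4m - 2.
Then u(1) = -1.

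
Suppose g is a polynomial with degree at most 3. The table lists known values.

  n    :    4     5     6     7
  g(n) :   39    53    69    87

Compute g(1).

First differences: 14, 16, 18. Second differences: 2, 2.
Level-2 differences are constant, so g has degree 2.
Fitting a degree-2 polynomial gives g(n) = n² + 5n + 3.
Then g(1) = 9.

9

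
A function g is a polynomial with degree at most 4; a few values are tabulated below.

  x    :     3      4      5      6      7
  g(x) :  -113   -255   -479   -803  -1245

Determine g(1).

-3

First differences: -142, -224, -324, -442. Second differences: -82, -100, -118. Third differences: -18, -18.
Level-3 differences are constant, so g has degree 3.
Fitting a degree-3 polynomial gives g(x) = -3x³ - 5x² + 4x + 1.
Then g(1) = -3.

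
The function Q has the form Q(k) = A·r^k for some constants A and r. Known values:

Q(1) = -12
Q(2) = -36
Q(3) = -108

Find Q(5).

-972

Consecutive ratio: -36/(-12) = 3, and -108/(-36) = 3, so r = 3.
Then A·3^1 = -12 gives A = -4, and Q(k) = -4·3^k.
Q(5) = -4·3^5 = -972.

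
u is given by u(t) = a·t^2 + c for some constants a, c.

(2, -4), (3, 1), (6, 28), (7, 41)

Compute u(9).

From u(2) = -4 and u(3) = 1: 4a + c = -4 and 9a + c = 1.
Subtracting: 5a = 5, so a = 1; then c = -4 − 1·4 = -8.
So u(t) = 1t² − 8, and u(9) = 73.

73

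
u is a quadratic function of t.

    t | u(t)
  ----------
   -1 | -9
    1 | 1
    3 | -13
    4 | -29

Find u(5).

-51

Write u(t) = at² + bt + c; the 4 given values yield a linear system in the 3 coefficients.
Solving, u(t) = -3t² + 5t - 1.
Then u(5) = -51.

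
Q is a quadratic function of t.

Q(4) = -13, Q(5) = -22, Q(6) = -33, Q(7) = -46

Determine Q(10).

-97

First differences: -9, -11, -13. Second differences: -2, -2.
Level-2 differences are constant, so Q has degree 2.
Fitting a degree-2 polynomial gives Q(t) = -t² + 3.
Then Q(10) = -97.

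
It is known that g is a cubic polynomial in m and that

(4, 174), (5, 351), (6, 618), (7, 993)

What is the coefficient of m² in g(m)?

Write g(m) = am³ + bm² + cm + d; the 4 given values yield a linear system in the 4 coefficients.
Solving, g(m) = 3m³ - 6m + 6.
The coefficient of m² is 0.

0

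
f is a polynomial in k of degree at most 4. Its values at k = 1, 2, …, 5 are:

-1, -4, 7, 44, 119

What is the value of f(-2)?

-28

First differences: -3, 11, 37, 75. Second differences: 14, 26, 38. Third differences: 12, 12.
Level-3 differences are constant, so f has degree 3.
Fitting a degree-3 polynomial gives f(k) = 2k³ - 5k² - 2k + 4.
Then f(-2) = -28.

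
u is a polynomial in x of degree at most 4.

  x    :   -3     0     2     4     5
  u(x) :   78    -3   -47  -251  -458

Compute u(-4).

181

Write u(x) = ax^4 + bx³ + cx² + dx + e; the 5 given values yield a linear system in the 5 coefficients.
Solving, the leading coefficient vanishes, and u(x) = -3x³ - 2x² - 6x - 3.
Then u(-4) = 181.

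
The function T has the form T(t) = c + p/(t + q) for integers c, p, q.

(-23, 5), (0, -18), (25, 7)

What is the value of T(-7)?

(T(t) − c)(t + q) = p for each data point; the three points give a linear system in c and q, then p follows.
Solving: c = 6, q = -1, p = 24, so T(t) = 6 + 24/(t − 1).
Then T(-7) = 6 + 24/(-8) = 3.

3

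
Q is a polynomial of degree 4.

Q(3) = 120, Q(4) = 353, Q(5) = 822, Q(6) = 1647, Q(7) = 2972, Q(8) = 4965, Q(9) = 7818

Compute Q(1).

First differences: 233, 469, 825, 1325, 1993, 2853. Second differences: 236, 356, 500, 668, 860. Third differences: 120, 144, 168, 192. Fourth differences: 24, 24, 24.
Level-4 differences are constant, so Q has degree 4.
Fitting a degree-4 polynomial gives Q(m) = m^4 + 2m³ - 3m² + 5m - 3.
Then Q(1) = 2.

2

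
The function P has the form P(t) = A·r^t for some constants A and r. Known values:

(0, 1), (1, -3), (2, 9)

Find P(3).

-27

Consecutive ratio: -3/1 = -3, and 9/(-3) = -3, so r = -3.
Then A·(-3)^0 = 1 gives A = 1, and P(t) = 1·(-3)^t.
P(3) = 1·(-3)^3 = -27.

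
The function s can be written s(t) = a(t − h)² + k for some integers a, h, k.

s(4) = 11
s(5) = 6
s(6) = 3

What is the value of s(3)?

18

First differences -5, -3; second difference 2 = 2a, so a = 1.
Expanding, the t-coefficient is −2ah = -2h; matching it to the data gives h = 7, and then k = 2.
So s(t) = 1(t − 7)² + 2.
s(3) = 1·(-4)² + 2 = 18.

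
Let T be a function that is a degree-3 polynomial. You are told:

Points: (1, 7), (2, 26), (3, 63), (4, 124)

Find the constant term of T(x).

0

Write T(x) = ax³ + bx² + cx + d; the 4 given values yield a linear system in the 4 coefficients.
Solving, T(x) = x³ + 3x² + 3x.
The constant term is T(0) = 0.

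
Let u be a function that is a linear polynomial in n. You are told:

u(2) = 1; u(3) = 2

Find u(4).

3

Write u(n) = an + b; the 2 given values yield a linear system in the 2 coefficients.
Solving, u(n) = n - 1.
Then u(4) = 3.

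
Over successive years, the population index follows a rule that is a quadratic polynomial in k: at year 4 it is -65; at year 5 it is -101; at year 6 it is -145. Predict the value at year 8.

Write the value at k as h(k).
Write h(k) = ak² + bk + c; the 3 given values yield a linear system in the 3 coefficients.
Solving, h(k) = -4k² - 1.
Then h(8) = -257.

-257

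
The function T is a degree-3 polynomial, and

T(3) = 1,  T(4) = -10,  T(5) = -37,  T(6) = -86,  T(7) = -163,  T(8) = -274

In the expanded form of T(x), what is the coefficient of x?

First differences: -11, -27, -49, -77, -111. Second differences: -16, -22, -28, -34. Third differences: -6, -6, -6.
Level-3 differences are constant, so T has degree 3.
Fitting a degree-3 polynomial gives T(x) = -x³ + 4x² - 2x - 2.
The coefficient of x is -2.

-2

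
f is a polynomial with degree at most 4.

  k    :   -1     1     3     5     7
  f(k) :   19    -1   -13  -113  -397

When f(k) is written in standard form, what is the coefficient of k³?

Write f(k) = ak^4 + bk³ + ck² + dk + e; the 5 given values yield a linear system in the 5 coefficients.
Solving, the leading coefficient vanishes, and f(k) = -2k³ + 7k² - 8k + 2.
The coefficient of k³ is -2.

-2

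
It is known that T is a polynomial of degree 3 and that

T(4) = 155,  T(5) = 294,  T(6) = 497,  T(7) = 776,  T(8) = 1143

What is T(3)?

68

First differences: 139, 203, 279, 367. Second differences: 64, 76, 88. Third differences: 12, 12.
Level-3 differences are constant, so T has degree 3.
Fitting a degree-3 polynomial gives T(x) = 2x³ + 2x² - x - 1.
Then T(3) = 68.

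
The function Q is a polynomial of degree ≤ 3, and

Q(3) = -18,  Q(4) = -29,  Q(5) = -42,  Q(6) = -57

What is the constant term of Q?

3

Write Q(n) = an³ + bn² + cn + d; the 4 given values yield a linear system in the 4 coefficients.
Solving, the leading coefficient vanishes, and Q(n) = -n² - 4n + 3.
The constant term is Q(0) = 3.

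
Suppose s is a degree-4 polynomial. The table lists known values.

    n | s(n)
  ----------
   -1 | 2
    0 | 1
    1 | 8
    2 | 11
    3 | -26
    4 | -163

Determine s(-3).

First differences: -1, 7, 3, -37, -137. Second differences: 8, -4, -40, -100. Third differences: -12, -36, -60. Fourth differences: -24, -24.
Level-4 differences are constant, so s has degree 4.
Fitting a degree-4 polynomial gives s(n) = -n^4 + 5n² + 3n + 1.
Then s(-3) = -44.

-44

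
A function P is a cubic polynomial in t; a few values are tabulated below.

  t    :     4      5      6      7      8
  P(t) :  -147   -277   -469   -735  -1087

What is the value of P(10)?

Write P(t) = at³ + bt² + ct + d; the 5 given values yield a linear system in the 4 coefficients.
Solving, P(t) = -2t³ - t² + t - 7.
Then P(10) = -2097.

-2097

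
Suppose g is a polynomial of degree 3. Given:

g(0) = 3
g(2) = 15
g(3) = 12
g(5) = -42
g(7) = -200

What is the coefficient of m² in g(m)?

2

Write g(m) = am³ + bm² + cm + d; the 5 given values yield a linear system in the 4 coefficients.
Solving, g(m) = -m³ + 2m² + 6m + 3.
The coefficient of m² is 2.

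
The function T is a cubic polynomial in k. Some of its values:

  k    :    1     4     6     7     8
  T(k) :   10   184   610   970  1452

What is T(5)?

Write T(k) = ak³ + bk² + ck + d; the 5 given values yield a linear system in the 4 coefficients.
Solving, T(k) = 3k³ - 2k² + 5k + 4.
Then T(5) = 354.

354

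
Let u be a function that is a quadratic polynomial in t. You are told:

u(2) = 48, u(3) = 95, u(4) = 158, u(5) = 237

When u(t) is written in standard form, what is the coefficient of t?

7

First differences: 47, 63, 79. Second differences: 16, 16.
Level-2 differences are constant, so u has degree 2.
Fitting a degree-2 polynomial gives u(t) = 8t² + 7t + 2.
The coefficient of t is 7.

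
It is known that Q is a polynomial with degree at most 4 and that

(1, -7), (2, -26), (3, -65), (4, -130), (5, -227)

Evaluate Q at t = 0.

-2

First differences: -19, -39, -65, -97. Second differences: -20, -26, -32. Third differences: -6, -6.
Level-3 differences are constant, so Q has degree 3.
Fitting a degree-3 polynomial gives Q(t) = -t³ - 4t² - 2.
Then Q(0) = -2.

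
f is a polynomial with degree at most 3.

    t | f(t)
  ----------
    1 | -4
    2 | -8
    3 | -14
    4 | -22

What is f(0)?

First differences: -4, -6, -8. Second differences: -2, -2.
Level-2 differences are constant, so f has degree 2.
Fitting a degree-2 polynomial gives f(t) = -t² - t - 2.
The constant term is f(0) = -2.

-2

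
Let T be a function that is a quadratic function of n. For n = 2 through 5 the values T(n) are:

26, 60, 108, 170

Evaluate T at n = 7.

Write T(n) = an² + bn + c; the 4 given values yield a linear system in the 3 coefficients.
Solving, T(n) = 7n² - n.
Then T(7) = 336.

336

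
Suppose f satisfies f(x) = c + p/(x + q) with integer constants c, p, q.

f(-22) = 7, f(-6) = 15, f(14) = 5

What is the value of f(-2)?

-3

(f(x) − c)(x + q) = p for each data point; the three points give a linear system in c and q, then p follows.
Solving: c = 6, q = 4, p = -18, so f(x) = 6 − 18/(x + 4).
Then f(-2) = 6 − 18/2 = -3.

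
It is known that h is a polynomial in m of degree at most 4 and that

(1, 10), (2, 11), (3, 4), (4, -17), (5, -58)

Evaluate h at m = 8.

-361

First differences: 1, -7, -21, -41. Second differences: -8, -14, -20. Third differences: -6, -6.
Level-3 differences are constant, so h has degree 3.
Fitting a degree-3 polynomial gives h(m) = -m³ + 2m² + 2m + 7.
Then h(8) = -361.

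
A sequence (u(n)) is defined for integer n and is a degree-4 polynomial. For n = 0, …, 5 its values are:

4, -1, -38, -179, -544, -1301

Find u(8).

First differences: -5, -37, -141, -365, -757. Second differences: -32, -104, -224, -392. Third differences: -72, -120, -168. Fourth differences: -48, -48.
Level-4 differences are constant, so u has degree 4.
Fitting a degree-4 polynomial gives u(n) = -2n^4 - 2n² - n + 4.
Then u(8) = -8324.

-8324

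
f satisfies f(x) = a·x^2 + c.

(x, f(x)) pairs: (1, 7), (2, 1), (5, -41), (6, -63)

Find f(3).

-9

From f(1) = 7 and f(2) = 1: 1a + c = 7 and 4a + c = 1.
Subtracting: 3a = -6, so a = -2; then c = 7 − (-2)·1 = 9.
So f(x) = -2x² + 9, and f(3) = -9.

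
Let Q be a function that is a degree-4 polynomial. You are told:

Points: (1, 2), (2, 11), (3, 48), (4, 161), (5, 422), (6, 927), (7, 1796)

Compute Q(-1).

-4

First differences: 9, 37, 113, 261, 505, 869. Second differences: 28, 76, 148, 244, 364. Third differences: 48, 72, 96, 120. Fourth differences: 24, 24, 24.
Level-4 differences are constant, so Q has degree 4.
Fitting a degree-4 polynomial gives Q(t) = t^4 - 2t³ + t² + 5t - 3.
Then Q(-1) = -4.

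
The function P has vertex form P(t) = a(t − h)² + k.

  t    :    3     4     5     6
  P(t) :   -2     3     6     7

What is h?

6

First differences 5, 3, 1; second difference -2 = 2a, so a = -1.
Expanding, the t-coefficient is −2ah = 2h; matching it to the data gives h = 6, and then k = 7.
So P(t) = -1(t − 6)² + 7.
Hence h = 6.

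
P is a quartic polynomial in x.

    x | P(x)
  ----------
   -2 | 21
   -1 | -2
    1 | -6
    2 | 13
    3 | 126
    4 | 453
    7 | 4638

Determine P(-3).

138

Write P(x) = ax^4 + bx³ + cx² + dx + e; the 7 given values yield a linear system in the 5 coefficients.
Solving, P(x) = 2x^4 - 3x² - 2x - 3.
Then P(-3) = 138.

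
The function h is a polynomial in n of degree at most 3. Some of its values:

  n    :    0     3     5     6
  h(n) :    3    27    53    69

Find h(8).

107

Write h(n) = an³ + bn² + cn + d; the 4 given values yield a linear system in the 4 coefficients.
Solving, the leading coefficient vanishes, and h(n) = n² + 5n + 3.
Then h(8) = 107.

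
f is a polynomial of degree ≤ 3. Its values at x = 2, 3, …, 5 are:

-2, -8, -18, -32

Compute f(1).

First differences: -6, -10, -14. Second differences: -4, -4.
Level-2 differences are constant, so f has degree 2.
Fitting a degree-2 polynomial gives f(x) = -2x² + 4x - 2.
Then f(1) = 0.

0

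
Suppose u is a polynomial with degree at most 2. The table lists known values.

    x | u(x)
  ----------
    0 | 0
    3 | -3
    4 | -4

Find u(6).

Write u(x) = ax² + bx + c; the 3 given values yield a linear system in the 3 coefficients.
Solving, the leading coefficient vanishes, and u(x) = -x.
Then u(6) = -6.

-6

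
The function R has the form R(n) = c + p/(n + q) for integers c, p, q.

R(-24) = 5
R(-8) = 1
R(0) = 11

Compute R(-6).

-4

(R(n) − c)(n + q) = p for each data point; the three points give a linear system in c and q, then p follows.
Solving: c = 6, q = 4, p = 20, so R(n) = 6 + 20/(n + 4).
Then R(-6) = 6 + 20/(-2) = -4.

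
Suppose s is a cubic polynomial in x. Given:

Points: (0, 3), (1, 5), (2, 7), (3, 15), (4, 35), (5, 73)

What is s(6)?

First differences: 2, 2, 8, 20, 38. Second differences: 0, 6, 12, 18. Third differences: 6, 6, 6.
Level-3 differences are constant, so s has degree 3.
Extending the table by one column gives the next first difference 62, so s(6) = 73 + 62 = 135.

135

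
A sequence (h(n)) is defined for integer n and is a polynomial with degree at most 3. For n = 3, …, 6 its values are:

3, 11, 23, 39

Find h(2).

-1

First differences: 8, 12, 16. Second differences: 4, 4.
Level-2 differences are constant, so h has degree 2.
Fitting a degree-2 polynomial gives h(n) = 2n² - 6n + 3.
Then h(2) = -1.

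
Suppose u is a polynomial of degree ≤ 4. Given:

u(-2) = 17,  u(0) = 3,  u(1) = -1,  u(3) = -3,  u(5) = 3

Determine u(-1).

9

Write u(n) = an^4 + bn³ + cn² + dn + e; the 5 given values yield a linear system in the 5 coefficients.
Solving, the top 2 coefficients vanish, and u(n) = n² - 5n + 3.
Then u(-1) = 9.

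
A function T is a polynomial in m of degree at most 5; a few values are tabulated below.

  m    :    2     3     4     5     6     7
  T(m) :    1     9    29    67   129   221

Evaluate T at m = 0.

Write T(m) = am^5 + bm^4 + cm³ + dm² + em + p; the 6 given values yield a linear system in the 6 coefficients.
Solving, the top 2 coefficients vanish, and T(m) = m³ - 3m² + 4m - 3.
Then T(0) = -3.

-3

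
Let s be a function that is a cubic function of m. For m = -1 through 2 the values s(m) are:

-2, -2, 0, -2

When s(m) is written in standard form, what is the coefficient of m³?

-1

Write s(m) = am³ + bm² + cm + d; the 4 given values yield a linear system in the 4 coefficients.
Solving, s(m) = -m³ + m² + 2m - 2.
The coefficient of m³ is -1.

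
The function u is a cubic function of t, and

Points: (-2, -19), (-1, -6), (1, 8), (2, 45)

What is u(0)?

-3

Write u(t) = at³ + bt² + ct + d; the 4 given values yield a linear system in the 4 coefficients.
Solving, u(t) = 3t³ + 4t² + 4t - 3.
The constant term is u(0) = -3.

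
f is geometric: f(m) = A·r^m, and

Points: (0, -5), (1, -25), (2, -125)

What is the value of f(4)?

Consecutive ratio: -25/(-5) = 5, and -125/(-25) = 5, so r = 5.
Then A·5^0 = -5 gives A = -5, and f(m) = -5·5^m.
f(4) = -5·5^4 = -3125.

-3125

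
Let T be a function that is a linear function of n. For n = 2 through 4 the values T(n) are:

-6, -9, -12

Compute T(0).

First differences: -3, -3.
Level-1 differences are constant, so T has degree 1.
Fitting a degree-1 polynomial gives T(n) = -3n.
Then T(0) = 0.

0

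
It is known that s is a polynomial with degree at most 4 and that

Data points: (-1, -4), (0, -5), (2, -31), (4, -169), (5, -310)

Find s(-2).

Write s(k) = ak^4 + bk³ + ck² + dk + e; the 5 given values yield a linear system in the 5 coefficients.
Solving, the leading coefficient vanishes, and s(k) = -2k³ - 2k² - k - 5.
Then s(-2) = 5.

5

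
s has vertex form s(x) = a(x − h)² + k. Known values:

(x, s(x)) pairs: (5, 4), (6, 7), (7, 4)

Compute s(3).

-20

First differences 3, -3; second difference -6 = 2a, so a = -3.
Expanding, the x-coefficient is −2ah = 6h; matching it to the data gives h = 6, and then k = 7.
So s(x) = -3(x − 6)² + 7.
s(3) = -3·(-3)² + 7 = -20.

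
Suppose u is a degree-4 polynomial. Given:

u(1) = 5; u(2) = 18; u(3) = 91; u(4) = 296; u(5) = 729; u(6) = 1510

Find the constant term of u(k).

4

First differences: 13, 73, 205, 433, 781. Second differences: 60, 132, 228, 348. Third differences: 72, 96, 120. Fourth differences: 24, 24.
Level-4 differences are constant, so u has degree 4.
Fitting a degree-4 polynomial gives u(k) = k^4 + 2k³ - 7k² + 5k + 4.
The constant term is u(0) = 4.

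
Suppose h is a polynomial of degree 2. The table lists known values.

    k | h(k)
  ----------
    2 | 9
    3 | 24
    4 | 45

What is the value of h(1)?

Write h(k) = ak² + bk + c; the 3 given values yield a linear system in the 3 coefficients.
Solving, h(k) = 3k² - 3.
Then h(1) = 0.

0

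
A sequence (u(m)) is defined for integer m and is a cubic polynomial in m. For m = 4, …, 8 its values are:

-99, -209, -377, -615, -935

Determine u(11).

-2507

First differences: -110, -168, -238, -320. Second differences: -58, -70, -82. Third differences: -12, -12.
Level-3 differences are constant, so u has degree 3.
Fitting a degree-3 polynomial gives u(m) = -2m³ + m² + 3m + 1.
Then u(11) = -2507.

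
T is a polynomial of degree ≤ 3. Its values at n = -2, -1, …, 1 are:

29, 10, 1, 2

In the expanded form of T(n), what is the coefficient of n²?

5

Write T(n) = an³ + bn² + cn + d; the 4 given values yield a linear system in the 4 coefficients.
Solving, the leading coefficient vanishes, and T(n) = 5n² - 4n + 1.
The coefficient of n² is 5.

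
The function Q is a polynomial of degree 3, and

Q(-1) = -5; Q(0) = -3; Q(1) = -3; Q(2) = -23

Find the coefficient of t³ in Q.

-3

Write Q(t) = at³ + bt² + ct + d; the 4 given values yield a linear system in the 4 coefficients.
Solving, Q(t) = -3t³ - t² + 4t - 3.
The coefficient of t³ is -3.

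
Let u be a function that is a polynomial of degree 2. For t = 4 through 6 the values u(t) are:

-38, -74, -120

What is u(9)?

-318

Write u(t) = at² + bt + c; the 3 given values yield a linear system in the 3 coefficients.
Solving, u(t) = -5t² + 9t + 6.
Then u(9) = -318.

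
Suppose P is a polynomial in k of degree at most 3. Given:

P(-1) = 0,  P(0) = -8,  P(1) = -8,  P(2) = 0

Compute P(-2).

First differences: -8, 0, 8. Second differences: 8, 8.
Level-2 differences are constant, so P has degree 2.
Fitting a degree-2 polynomial gives P(k) = 4k² - 4k - 8.
Then P(-2) = 16.

16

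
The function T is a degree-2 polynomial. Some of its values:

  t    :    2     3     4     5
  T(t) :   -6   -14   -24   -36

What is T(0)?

First differences: -8, -10, -12. Second differences: -2, -2.
Level-2 differences are constant, so T has degree 2.
Fitting a degree-2 polynomial gives T(t) = -t² - 3t + 4.
The constant term is T(0) = 4.

4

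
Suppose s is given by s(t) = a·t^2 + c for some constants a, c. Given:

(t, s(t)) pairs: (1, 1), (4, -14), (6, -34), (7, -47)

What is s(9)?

From s(1) = 1 and s(4) = -14: 1a + c = 1 and 16a + c = -14.
Subtracting: 15a = -15, so a = -1; then c = 1 − (-1)·1 = 2.
So s(t) = -1t² + 2, and s(9) = -79.

-79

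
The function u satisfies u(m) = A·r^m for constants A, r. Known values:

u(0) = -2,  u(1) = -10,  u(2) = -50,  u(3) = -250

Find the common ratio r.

5

Consecutive ratio: -10/(-2) = 5, and -50/(-10) = 5, so r = 5.
Then A·5^0 = -2 gives A = -2, and u(m) = -2·5^m.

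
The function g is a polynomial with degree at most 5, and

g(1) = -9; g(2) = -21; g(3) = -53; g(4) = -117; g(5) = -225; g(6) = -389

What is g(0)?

First differences: -12, -32, -64, -108, -164. Second differences: -20, -32, -44, -56. Third differences: -12, -12, -12.
Level-3 differences are constant, so g has degree 3.
Fitting a degree-3 polynomial gives g(x) = -2x³ + 2x² - 4x - 5.
The constant term is g(0) = -5.

-5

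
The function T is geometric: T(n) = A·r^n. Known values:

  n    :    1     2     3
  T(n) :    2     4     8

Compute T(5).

32

Consecutive ratio: 4/2 = 2, and 8/4 = 2, so r = 2.
Then A·2^1 = 2 gives A = 1, and T(n) = 1·2^n.
T(5) = 1·2^5 = 32.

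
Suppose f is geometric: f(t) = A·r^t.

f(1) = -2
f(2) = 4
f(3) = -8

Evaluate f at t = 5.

-32

Consecutive ratio: 4/(-2) = -2, and -8/4 = -2, so r = -2.
Then A·(-2)^1 = -2 gives A = 1, and f(t) = 1·(-2)^t.
f(5) = 1·(-2)^5 = -32.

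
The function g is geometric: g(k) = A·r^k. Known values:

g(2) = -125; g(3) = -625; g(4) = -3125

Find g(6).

Consecutive ratio: -625/(-125) = 5, and -3125/(-625) = 5, so r = 5.
Then A·5^2 = -125 gives A = -5, and g(k) = -5·5^k.
g(6) = -5·5^6 = -78125.

-78125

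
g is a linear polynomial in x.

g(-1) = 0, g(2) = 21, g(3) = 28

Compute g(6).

Write g(x) = ax + b; the 3 given values yield a linear system in the 2 coefficients.
Solving, g(x) = 7x + 7.
Then g(6) = 49.

49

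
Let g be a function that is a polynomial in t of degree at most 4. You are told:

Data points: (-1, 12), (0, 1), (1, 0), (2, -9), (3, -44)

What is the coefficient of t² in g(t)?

Write g(t) = at^4 + bt³ + ct² + dt + e; the 5 given values yield a linear system in the 5 coefficients.
Solving, the leading coefficient vanishes, and g(t) = -3t³ + 5t² - 3t + 1.
The coefficient of t² is 5.

5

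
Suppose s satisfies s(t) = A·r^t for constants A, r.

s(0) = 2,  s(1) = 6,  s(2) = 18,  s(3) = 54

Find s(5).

Consecutive ratio: 6/2 = 3, and 18/6 = 3, so r = 3.
Then A·3^0 = 2 gives A = 2, and s(t) = 2·3^t.
s(5) = 2·3^5 = 486.

486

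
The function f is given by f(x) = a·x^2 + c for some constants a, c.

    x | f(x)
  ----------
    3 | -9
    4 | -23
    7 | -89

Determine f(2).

1

From f(3) = -9 and f(4) = -23: 9a + c = -9 and 16a + c = -23.
Subtracting: 7a = -14, so a = -2; then c = -9 − (-2)·9 = 9.
So f(x) = -2x² + 9, and f(2) = 1.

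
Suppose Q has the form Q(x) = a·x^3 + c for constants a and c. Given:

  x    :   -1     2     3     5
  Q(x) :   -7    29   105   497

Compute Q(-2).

-35

From Q(-1) = -7 and Q(2) = 29: -1a + c = -7 and 8a + c = 29.
Subtracting: 9a = 36, so a = 4; then c = -7 − 4·(-1) = -3.
So Q(x) = 4x³ − 3, and Q(-2) = -35.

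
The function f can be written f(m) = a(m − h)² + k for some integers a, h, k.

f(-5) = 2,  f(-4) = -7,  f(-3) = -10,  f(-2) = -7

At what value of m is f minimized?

-3

First differences -9, -3, 3; second difference 6 = 2a, so a = 3.
Expanding, the m-coefficient is −2ah = -6h; matching it to the data gives h = -3, and then k = -10.
So f(m) = 3(m + 3)² − 10.
Hence h = -3.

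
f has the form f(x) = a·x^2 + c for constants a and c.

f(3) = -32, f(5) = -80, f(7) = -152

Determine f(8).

From f(3) = -32 and f(5) = -80: 9a + c = -32 and 25a + c = -80.
Subtracting: 16a = -48, so a = -3; then c = -32 − (-3)·9 = -5.
So f(x) = -3x² − 5, and f(8) = -197.

-197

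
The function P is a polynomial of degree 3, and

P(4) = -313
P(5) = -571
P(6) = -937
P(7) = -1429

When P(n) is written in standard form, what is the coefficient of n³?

-3

Write P(n) = an³ + bn² + cn + d; the 4 given values yield a linear system in the 4 coefficients.
Solving, P(n) = -3n³ - 9n² + 6n - 1.
The coefficient of n³ is -3.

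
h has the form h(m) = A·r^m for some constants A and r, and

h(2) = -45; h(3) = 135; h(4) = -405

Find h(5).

Consecutive ratio: 135/(-45) = -3, and -405/135 = -3, so r = -3.
Then A·(-3)^2 = -45 gives A = -5, and h(m) = -5·(-3)^m.
h(5) = -5·(-3)^5 = 1215.

1215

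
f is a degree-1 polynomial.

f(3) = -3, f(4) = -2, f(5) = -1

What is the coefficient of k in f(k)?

Write f(k) = ak + b; the 3 given values yield a linear system in the 2 coefficients.
Solving, f(k) = k - 6.
The coefficient of k is 1.

1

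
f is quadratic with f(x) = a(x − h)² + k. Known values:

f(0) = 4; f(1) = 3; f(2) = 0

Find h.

0

First differences -1, -3; second difference -2 = 2a, so a = -1.
Expanding, the x-coefficient is −2ah = 2h; matching it to the data gives h = 0, and then k = 4.
So f(x) = -1(x + 0)² + 4.
Hence h = 0.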